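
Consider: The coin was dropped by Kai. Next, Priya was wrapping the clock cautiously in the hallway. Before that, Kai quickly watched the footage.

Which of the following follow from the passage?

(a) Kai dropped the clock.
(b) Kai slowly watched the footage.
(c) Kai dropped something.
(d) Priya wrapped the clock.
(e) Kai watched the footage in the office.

(a) Not entailed — Kai dropped the coin, not the clock; the clock belongs to the wrapping event.
(b) Not entailed — 'slowly' adds a manner not in (and inconsistent with) the original.
(c) Entailed — the original entails any weakening of itself; this just generalizes the patient.
(d) Not entailed — 'was wrapping' is progressive on an accomplishment; it does not entail the completed 'wrapped'.
(e) Not entailed — 'in the office' adds information not in the original event.

(c)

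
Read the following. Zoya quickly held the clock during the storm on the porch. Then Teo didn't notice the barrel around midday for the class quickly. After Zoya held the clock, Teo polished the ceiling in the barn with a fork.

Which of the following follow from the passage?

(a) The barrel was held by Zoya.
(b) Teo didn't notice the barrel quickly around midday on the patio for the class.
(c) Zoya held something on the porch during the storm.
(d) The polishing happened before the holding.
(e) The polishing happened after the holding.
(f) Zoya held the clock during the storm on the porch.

(a) Not entailed — Zoya held the clock, not the barrel; the barrel belongs to the noticing event.
(b) Entailed — under negation, adding a further restriction is entailed: if no such noticing event occurred, none occurred on the patio either.
(c) Entailed — every conjunct here is already in the original holding event.
(d) Not entailed — the narrative places the holding before the polishing, not after.
(e) Entailed — the narrative places the holding before the polishing.
(f) Entailed — every conjunct here is already in the original holding event.

(b), (c), (e), (f)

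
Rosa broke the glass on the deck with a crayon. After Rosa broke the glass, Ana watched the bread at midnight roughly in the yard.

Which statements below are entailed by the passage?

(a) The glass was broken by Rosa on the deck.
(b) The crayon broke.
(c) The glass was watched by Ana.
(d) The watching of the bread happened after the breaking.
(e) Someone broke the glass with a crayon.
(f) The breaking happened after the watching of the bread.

(a) Entailed — every conjunct here is already in the original breaking event.
(b) Not entailed — the glass is what broke, not the crayon.
(c) Not entailed — Ana watched the bread, not the glass; the glass belongs to the breaking event.
(d) Entailed — the narrative places the breaking before the watching.
(e) Entailed — every conjunct here is already in the original breaking event.
(f) Not entailed — the narrative places the breaking before the watching, not after.

(a), (d), (e)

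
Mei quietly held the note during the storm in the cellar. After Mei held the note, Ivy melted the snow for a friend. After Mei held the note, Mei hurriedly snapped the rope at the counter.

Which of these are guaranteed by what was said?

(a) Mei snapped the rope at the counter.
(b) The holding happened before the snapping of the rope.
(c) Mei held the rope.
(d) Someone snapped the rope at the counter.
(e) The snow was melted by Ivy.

(a), (b), (d), (e)

(a) Entailed — dropping 'hurriedly' leaves a sub-description the original still satisfies.
(b) Entailed — the narrative places the holding before the snapping.
(c) Not entailed — Mei held the note, not the rope; the rope belongs to the snapping event.
(d) Entailed — dropping 'hurriedly' and generalizing the agent leaves a sub-description the original still satisfies.
(e) Entailed — the original entails any weakening of itself; this just drops 'for a friend'.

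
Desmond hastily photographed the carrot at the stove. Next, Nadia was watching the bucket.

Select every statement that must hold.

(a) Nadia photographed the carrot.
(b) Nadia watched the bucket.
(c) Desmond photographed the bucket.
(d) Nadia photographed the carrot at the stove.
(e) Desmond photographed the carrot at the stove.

(a) Not entailed — the passage has Desmond photographing the carrot, not Nadia.
(b) Entailed — 'watch' is an activity; 'was watching' entails that some watching happened, so 'watched' holds.
(c) Not entailed — Desmond photographed the carrot, not the bucket; the bucket belongs to the watching event.
(d) Not entailed — the passage has Desmond photographing the carrot, not Nadia.
(e) Entailed — every conjunct here is already in the original photographing event.

(b), (e)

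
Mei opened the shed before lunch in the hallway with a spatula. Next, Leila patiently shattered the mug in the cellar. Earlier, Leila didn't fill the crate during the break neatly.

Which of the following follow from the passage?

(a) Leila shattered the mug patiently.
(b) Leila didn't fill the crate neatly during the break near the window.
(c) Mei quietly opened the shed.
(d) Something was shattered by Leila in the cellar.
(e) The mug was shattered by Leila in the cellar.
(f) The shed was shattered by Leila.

(a), (b), (d), (e)

(a) Entailed — the original entails any weakening of itself; this just drops 'in the cellar'.
(b) Entailed — under negation, adding a further restriction is entailed: if no such filling event occurred, none occurred near the window either.
(c) Not entailed — 'quietly' adds information not in the original event.
(d) Entailed — this follows by dropping conjuncts from the shattering event's description.
(e) Entailed — this follows by dropping conjuncts from the shattering event's description.
(f) Not entailed — Leila shattered the mug, not the shed; the shed belongs to the opening event.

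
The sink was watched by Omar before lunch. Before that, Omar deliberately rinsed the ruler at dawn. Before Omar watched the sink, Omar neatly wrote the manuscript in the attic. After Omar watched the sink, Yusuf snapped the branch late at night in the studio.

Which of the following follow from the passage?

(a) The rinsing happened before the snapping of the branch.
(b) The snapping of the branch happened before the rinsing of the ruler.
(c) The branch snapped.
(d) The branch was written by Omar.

(a) Entailed — the narrative places the rinsing before the snapping.
(b) Not entailed — the narrative places the rinsing before the snapping, not after.
(c) Entailed — 'Yusuf snapped the branch' is causative; it entails the inchoative 'the branch snapped'.
(d) Not entailed — Omar wrote the manuscript, not the branch; the branch belongs to the snapping event.

(a), (c)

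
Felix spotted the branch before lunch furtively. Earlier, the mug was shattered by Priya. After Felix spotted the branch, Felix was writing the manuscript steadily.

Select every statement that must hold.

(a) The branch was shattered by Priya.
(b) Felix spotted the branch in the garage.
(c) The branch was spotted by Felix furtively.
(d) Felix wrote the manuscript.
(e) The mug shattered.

(a) Not entailed — Priya shattered the mug, not the branch; the branch belongs to the spotting event.
(b) Not entailed — 'in the garage' adds information not in the original event.
(c) Entailed — this follows by dropping conjuncts from the spotting event's description.
(d) Not entailed — 'was writing' is progressive on an accomplishment; it does not entail the completed 'wrote'.
(e) Entailed — 'Priya shattered the mug' is causative; it entails the inchoative 'the mug shattered'.

(c), (e)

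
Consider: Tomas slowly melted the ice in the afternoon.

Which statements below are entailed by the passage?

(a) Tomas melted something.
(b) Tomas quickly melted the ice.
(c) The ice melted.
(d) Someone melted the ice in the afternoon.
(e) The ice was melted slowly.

(a), (c), (d), (e)

(a) Entailed — every conjunct here is already in the original melting event.
(b) Not entailed — 'quickly' adds a manner not in (and inconsistent with) the original.
(c) Entailed — 'Tomas melted the ice' is causative; it entails the inchoative 'the ice melted'.
(d) Entailed — dropping 'slowly' and generalizing the agent leaves a sub-description the original still satisfies.
(e) Entailed — the original entails any weakening of itself; this just drops 'in the afternoon' and generalizes the agent.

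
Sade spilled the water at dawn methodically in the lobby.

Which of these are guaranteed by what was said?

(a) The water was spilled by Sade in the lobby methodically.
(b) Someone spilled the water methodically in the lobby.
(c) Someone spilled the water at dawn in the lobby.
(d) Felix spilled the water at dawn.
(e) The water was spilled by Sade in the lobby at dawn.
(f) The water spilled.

(a) Entailed — every conjunct here is already in the original spilling event.
(b) Entailed — the original entails any weakening of itself; this just drops 'at dawn' and generalizes the agent.
(c) Entailed — this follows by dropping conjuncts from the spilling event's description.
(d) Not entailed — the passage has Sade spilling the water, not Felix.
(e) Entailed — every conjunct here is already in the original spilling event.
(f) Entailed — 'Sade spilled the water' is causative; it entails the inchoative 'the water spilled'.

(a), (b), (c), (e), (f)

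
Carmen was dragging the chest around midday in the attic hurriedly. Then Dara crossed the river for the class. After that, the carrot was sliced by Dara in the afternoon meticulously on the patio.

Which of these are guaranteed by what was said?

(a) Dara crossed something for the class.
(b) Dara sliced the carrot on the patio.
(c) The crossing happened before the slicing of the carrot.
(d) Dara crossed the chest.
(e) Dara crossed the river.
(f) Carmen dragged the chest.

(a) Entailed — this follows by dropping conjuncts from the crossing event's description.
(b) Entailed — this follows by dropping conjuncts from the slicing event's description.
(c) Entailed — the narrative places the crossing before the slicing.
(d) Not entailed — Dara crossed the river, not the chest; the chest belongs to the dragging event.
(e) Entailed — dropping 'for the class' leaves a sub-description the original still satisfies.
(f) Entailed — 'drag' is an activity; 'was dragging' entails that some dragging happened, so 'dragged' holds.

(a), (b), (c), (e), (f)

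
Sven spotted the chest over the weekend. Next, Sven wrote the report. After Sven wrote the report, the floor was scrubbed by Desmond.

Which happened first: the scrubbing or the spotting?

The connectives place the spotting before the scrubbing.

the spotting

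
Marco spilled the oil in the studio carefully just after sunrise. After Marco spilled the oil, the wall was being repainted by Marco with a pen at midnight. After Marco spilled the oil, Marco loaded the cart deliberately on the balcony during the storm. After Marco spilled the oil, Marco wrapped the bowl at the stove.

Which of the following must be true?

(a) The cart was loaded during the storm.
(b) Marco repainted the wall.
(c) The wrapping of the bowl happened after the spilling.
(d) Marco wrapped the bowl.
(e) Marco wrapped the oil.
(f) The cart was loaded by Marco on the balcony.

(a), (c), (d), (f)

(a) Entailed — the original entails any weakening of itself; this just drops 'deliberately', 'on the balcony' and generalizes the agent.
(b) Not entailed — 'was repainting' is progressive on an accomplishment; it does not entail the completed 'repainted'.
(c) Entailed — the narrative places the spilling before the wrapping.
(d) Entailed — this follows by dropping conjuncts from the wrapping event's description.
(e) Not entailed — Marco wrapped the bowl, not the oil; the oil belongs to the spilling event.
(f) Entailed — the original entails any weakening of itself; this just drops 'deliberately', 'during the storm'.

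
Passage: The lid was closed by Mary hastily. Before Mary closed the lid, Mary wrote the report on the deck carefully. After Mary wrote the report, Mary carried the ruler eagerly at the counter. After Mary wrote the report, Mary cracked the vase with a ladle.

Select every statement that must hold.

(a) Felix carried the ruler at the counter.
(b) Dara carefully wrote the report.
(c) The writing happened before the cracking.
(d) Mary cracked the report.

(c)

(a) Not entailed — the passage has Mary carrying the ruler, not Felix.
(b) Not entailed — the passage has Mary writing the report, not Dara.
(c) Entailed — the narrative places the writing before the cracking.
(d) Not entailed — Mary cracked the vase, not the report; the report belongs to the writing event.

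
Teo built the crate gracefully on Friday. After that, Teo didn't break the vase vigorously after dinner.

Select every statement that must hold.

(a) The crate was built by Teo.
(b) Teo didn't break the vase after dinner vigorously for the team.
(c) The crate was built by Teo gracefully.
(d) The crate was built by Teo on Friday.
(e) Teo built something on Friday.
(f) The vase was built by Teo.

(a), (b), (c), (d), (e)

(a) Entailed — this follows by dropping conjuncts from the building event's description.
(b) Entailed — under negation, adding a further restriction is entailed: if no such breaking event occurred, none occurred for the team either.
(c) Entailed — every conjunct here is already in the original building event.
(d) Entailed — dropping 'gracefully' leaves a sub-description the original still satisfies.
(e) Entailed — dropping 'gracefully' and generalizing the patient leaves a sub-description the original still satisfies.
(f) Not entailed — Teo built the crate, not the vase; the vase belongs to the breaking event.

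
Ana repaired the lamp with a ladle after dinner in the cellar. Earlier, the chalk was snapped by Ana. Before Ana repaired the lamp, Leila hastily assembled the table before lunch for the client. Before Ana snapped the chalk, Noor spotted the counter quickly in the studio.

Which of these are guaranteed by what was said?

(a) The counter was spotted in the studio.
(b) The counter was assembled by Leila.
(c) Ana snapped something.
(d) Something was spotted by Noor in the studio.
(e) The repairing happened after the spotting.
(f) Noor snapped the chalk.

(a), (c), (d), (e)

(a) Entailed — the original entails any weakening of itself; this just drops 'quickly' and generalizes the agent.
(b) Not entailed — Leila assembled the table, not the counter; the counter belongs to the spotting event.
(c) Entailed — generalizing the patient leaves a sub-description the original still satisfies.
(d) Entailed — this follows by dropping conjuncts from the spotting event's description.
(e) Entailed — the narrative places the spotting before the repairing.
(f) Not entailed — the passage has Ana snapping the chalk, not Noor.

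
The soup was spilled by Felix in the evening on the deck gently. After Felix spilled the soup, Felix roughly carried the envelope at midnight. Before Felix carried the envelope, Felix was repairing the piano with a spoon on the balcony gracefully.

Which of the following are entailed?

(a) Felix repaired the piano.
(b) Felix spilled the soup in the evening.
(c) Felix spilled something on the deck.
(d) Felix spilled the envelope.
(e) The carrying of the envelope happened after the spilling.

(b), (c), (e)

(a) Not entailed — 'was repairing' is progressive on an accomplishment; it does not entail the completed 'repaired'.
(b) Entailed — dropping 'gently', 'on the deck' leaves a sub-description the original still satisfies.
(c) Entailed — dropping 'gently', 'in the evening' and generalizing the patient leaves a sub-description the original still satisfies.
(d) Not entailed — Felix spilled the soup, not the envelope; the envelope belongs to the carrying event.
(e) Entailed — the narrative places the spilling before the carrying.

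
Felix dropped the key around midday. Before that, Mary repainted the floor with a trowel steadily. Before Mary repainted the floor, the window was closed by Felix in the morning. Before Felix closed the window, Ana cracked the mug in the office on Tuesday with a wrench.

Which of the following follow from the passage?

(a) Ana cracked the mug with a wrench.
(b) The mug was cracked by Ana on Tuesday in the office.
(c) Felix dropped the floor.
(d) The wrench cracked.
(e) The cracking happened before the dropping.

(a) Entailed — dropping 'on Tuesday', 'in the office' leaves a sub-description the original still satisfies.
(b) Entailed — the original entails any weakening of itself; this just drops 'with a wrench'.
(c) Not entailed — Felix dropped the key, not the floor; the floor belongs to the repainting event.
(d) Not entailed — the mug is what cracked, not the wrench.
(e) Entailed — the narrative places the cracking before the dropping.

(a), (b), (e)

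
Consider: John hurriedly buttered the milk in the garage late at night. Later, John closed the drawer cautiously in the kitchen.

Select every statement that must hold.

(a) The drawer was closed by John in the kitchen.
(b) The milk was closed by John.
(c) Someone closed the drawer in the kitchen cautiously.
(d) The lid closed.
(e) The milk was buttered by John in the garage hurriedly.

(a) Entailed — this follows by dropping conjuncts from the closing event's description.
(b) Not entailed — John closed the drawer, not the milk; the milk belongs to the buttering event.
(c) Entailed — this follows by dropping conjuncts from the closing event's description.
(d) Not entailed — the drawer is what closed, not the lid.
(e) Entailed — dropping 'late at night' leaves a sub-description the original still satisfies.

(a), (c), (e)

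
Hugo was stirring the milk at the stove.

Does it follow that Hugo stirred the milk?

'stir' is atelic; if Hugo was stirring the milk, then Hugo stirred the milk (for some time).

yes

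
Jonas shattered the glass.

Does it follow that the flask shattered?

no

Nothing is said about any flask; only the glass is affected.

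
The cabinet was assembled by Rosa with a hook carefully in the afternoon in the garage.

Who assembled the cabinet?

Rosa

'Rosa' marks the agent of the assembling event.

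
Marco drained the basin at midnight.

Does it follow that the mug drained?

no

Nothing is said about any mug; only the basin is affected.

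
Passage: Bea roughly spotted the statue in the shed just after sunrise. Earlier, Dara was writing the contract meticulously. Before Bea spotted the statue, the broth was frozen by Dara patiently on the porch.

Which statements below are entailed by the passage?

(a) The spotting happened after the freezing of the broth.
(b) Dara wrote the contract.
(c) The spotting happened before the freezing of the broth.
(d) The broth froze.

(a) Entailed — the narrative places the freezing before the spotting.
(b) Not entailed — 'was writing' is progressive on an accomplishment; it does not entail the completed 'wrote'.
(c) Not entailed — the narrative places the freezing before the spotting, not after.
(d) Entailed — 'Dara froze the broth' is causative; it entails the inchoative 'the broth froze'.

(a), (d)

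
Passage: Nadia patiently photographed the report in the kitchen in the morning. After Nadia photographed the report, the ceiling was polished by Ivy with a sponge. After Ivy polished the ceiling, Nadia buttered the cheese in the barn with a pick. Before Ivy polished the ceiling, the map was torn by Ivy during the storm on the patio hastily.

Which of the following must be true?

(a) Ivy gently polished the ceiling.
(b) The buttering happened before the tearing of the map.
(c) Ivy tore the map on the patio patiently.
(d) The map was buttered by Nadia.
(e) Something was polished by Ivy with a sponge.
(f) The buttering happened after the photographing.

(e), (f)

(a) Not entailed — 'gently' adds information not in the original event.
(b) Not entailed — the narrative places the tearing before the buttering, not after.
(c) Not entailed — 'patiently' adds a manner not in (and inconsistent with) the original.
(d) Not entailed — Nadia buttered the cheese, not the map; the map belongs to the tearing event.
(e) Entailed — the original entails any weakening of itself; this just generalizes the patient.
(f) Entailed — the narrative places the photographing before the buttering.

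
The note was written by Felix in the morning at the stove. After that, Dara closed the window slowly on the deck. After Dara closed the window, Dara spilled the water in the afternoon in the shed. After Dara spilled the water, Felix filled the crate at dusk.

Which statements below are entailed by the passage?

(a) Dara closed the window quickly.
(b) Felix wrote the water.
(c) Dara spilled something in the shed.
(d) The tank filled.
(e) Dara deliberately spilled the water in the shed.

(c)

(a) Not entailed — 'quickly' adds a manner not in (and inconsistent with) the original.
(b) Not entailed — Felix wrote the note, not the water; the water belongs to the spilling event.
(c) Entailed — the original entails any weakening of itself; this just drops 'in the afternoon' and generalizes the patient.
(d) Not entailed — the crate is what filled, not the tank.
(e) Not entailed — 'deliberately' adds information not in the original event.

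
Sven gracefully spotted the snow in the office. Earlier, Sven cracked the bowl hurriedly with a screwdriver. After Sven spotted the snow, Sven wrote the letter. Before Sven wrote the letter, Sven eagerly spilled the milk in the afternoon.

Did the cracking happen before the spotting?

The narrative orders the cracking before the spotting.

yes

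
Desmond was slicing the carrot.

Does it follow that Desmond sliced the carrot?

no

'was slicing' is progressive; for an accomplishment like 'slice the carrot', it doesn't entail completion.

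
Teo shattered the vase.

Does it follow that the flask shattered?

no

Nothing is said about any flask; only the vase is affected.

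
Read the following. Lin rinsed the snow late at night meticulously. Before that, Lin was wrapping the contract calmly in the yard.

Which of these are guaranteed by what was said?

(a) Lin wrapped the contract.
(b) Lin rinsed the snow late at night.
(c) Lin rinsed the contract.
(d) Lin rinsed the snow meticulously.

(a) Not entailed — 'was wrapping' is progressive on an accomplishment; it does not entail the completed 'wrapped'.
(b) Entailed — every conjunct here is already in the original rinsing event.
(c) Not entailed — Lin rinsed the snow, not the contract; the contract belongs to the wrapping event.
(d) Entailed — dropping 'late at night' leaves a sub-description the original still satisfies.

(b), (d)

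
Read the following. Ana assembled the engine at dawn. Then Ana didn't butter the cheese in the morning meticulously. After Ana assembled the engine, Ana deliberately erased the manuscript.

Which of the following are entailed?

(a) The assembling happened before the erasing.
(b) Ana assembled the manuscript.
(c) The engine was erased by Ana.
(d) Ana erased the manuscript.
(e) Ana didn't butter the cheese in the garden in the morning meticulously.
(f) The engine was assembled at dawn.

(a) Entailed — the narrative places the assembling before the erasing.
(b) Not entailed — Ana assembled the engine, not the manuscript; the manuscript belongs to the erasing event.
(c) Not entailed — Ana erased the manuscript, not the engine; the engine belongs to the assembling event.
(d) Entailed — dropping 'deliberately' leaves a sub-description the original still satisfies.
(e) Entailed — under negation, adding a further restriction is entailed: if no such buttering event occurred, none occurred in the garden either.
(f) Entailed — every conjunct here is already in the original assembling event.

(a), (d), (e), (f)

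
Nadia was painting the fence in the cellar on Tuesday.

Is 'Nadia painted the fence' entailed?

no

'was painting' is progressive; for an accomplishment like 'paint the fence', it doesn't entail completion.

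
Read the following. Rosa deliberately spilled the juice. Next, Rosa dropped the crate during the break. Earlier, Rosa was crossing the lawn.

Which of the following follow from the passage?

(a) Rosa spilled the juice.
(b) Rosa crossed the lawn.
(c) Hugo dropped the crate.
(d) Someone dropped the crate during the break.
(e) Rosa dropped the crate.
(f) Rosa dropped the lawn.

(a) Entailed — dropping 'deliberately' leaves a sub-description the original still satisfies.
(b) Not entailed — 'was crossing' is progressive on an accomplishment; it does not entail the completed 'crossed'.
(c) Not entailed — the passage has Rosa dropping the crate, not Hugo.
(d) Entailed — this follows by dropping conjuncts from the dropping event's description.
(e) Entailed — this follows by dropping conjuncts from the dropping event's description.
(f) Not entailed — Rosa dropped the crate, not the lawn; the lawn belongs to the crossing event.

(a), (d), (e)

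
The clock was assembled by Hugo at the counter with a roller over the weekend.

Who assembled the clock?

Hugo

'Hugo' marks the agent of the assembling event.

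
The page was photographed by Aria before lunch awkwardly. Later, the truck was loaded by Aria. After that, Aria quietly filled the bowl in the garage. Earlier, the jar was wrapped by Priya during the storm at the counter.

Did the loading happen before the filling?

The narrative orders the loading before the filling.

yes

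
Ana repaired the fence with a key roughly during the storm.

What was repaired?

'the fence' marks the patient of the repairing event.

the fence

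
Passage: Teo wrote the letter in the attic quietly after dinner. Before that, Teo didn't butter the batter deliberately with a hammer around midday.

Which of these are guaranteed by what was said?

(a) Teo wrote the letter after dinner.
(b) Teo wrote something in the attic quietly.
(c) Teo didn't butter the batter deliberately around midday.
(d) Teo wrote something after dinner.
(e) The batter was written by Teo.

(a), (b), (d)

(a) Entailed — the original entails any weakening of itself; this just drops 'quietly', 'in the attic'.
(b) Entailed — the original entails any weakening of itself; this just drops 'after dinner' and generalizes the patient.
(c) Not entailed — dropping 'with a hammer' under negation is not valid — the original leaves open that Teo buttered the batter some other way.
(d) Entailed — this follows by dropping conjuncts from the writing event's description.
(e) Not entailed — Teo wrote the letter, not the batter; the batter belongs to the buttering event.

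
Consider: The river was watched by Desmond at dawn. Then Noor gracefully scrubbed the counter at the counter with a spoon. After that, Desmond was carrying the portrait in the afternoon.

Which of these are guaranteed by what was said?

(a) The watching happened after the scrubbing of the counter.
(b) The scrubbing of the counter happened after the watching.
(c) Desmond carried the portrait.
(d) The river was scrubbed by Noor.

(b), (c)

(a) Not entailed — the narrative places the watching before the scrubbing, not after.
(b) Entailed — the narrative places the watching before the scrubbing.
(c) Entailed — 'carry' is an activity; 'was carrying' entails that some carrying happened, so 'carried' holds.
(d) Not entailed — Noor scrubbed the counter, not the river; the river belongs to the watching event.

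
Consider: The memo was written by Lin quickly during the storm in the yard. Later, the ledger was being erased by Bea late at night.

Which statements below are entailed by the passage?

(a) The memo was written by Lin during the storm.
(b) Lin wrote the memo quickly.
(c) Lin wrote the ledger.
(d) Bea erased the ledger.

(a), (b)

(a) Entailed — dropping 'in the yard', 'quickly' leaves a sub-description the original still satisfies.
(b) Entailed — every conjunct here is already in the original writing event.
(c) Not entailed — Lin wrote the memo, not the ledger; the ledger belongs to the erasing event.
(d) Not entailed — 'was erasing' is progressive on an accomplishment; it does not entail the completed 'erased'.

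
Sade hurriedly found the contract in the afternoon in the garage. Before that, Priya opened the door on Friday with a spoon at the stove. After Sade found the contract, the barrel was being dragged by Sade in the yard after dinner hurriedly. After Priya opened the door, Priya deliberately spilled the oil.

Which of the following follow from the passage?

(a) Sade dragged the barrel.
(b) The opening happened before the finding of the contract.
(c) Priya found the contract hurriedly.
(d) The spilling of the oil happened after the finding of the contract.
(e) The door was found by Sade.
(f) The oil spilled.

(a), (b), (f)

(a) Entailed — 'drag' is an activity; 'was dragging' entails that some dragging happened, so 'dragged' holds.
(b) Entailed — the narrative places the opening before the finding.
(c) Not entailed — the passage has Sade finding the contract, not Priya.
(d) Not entailed — the narrative doesn't order the finding relative to the spilling.
(e) Not entailed — Sade found the contract, not the door; the door belongs to the opening event.
(f) Entailed — 'Priya spilled the oil' is causative; it entails the inchoative 'the oil spilled'.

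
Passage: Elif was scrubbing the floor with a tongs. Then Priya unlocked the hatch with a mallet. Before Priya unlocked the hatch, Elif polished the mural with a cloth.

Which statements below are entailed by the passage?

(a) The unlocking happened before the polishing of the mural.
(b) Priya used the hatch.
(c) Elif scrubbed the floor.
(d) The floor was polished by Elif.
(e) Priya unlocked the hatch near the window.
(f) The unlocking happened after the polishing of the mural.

(c), (f)

(a) Not entailed — the narrative places the polishing before the unlocking, not after.
(b) Not entailed — the hatch is the patient, not an instrument — Priya used a mallet.
(c) Entailed — 'scrub' is an activity; 'was scrubbing' entails that some scrubbing happened, so 'scrubbed' holds.
(d) Not entailed — Elif polished the mural, not the floor; the floor belongs to the scrubbing event.
(e) Not entailed — 'near the window' adds information not in the original event.
(f) Entailed — the narrative places the polishing before the unlocking.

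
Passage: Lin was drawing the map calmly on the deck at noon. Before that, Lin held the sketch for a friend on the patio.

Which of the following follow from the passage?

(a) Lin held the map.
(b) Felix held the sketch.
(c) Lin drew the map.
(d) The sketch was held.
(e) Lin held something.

(d), (e)

(a) Not entailed — Lin held the sketch, not the map; the map belongs to the drawing event.
(b) Not entailed — the passage has Lin holding the sketch, not Felix.
(c) Not entailed — 'was drawing' is progressive on an accomplishment; it does not entail the completed 'drew'.
(d) Entailed — every conjunct here is already in the original holding event.
(e) Entailed — this follows by dropping conjuncts from the holding event's description.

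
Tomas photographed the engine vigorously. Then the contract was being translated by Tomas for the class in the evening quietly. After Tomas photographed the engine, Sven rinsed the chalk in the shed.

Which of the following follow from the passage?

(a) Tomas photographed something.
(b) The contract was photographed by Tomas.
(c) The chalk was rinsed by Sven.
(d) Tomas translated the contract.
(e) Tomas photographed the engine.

(a) Entailed — this follows by dropping conjuncts from the photographing event's description.
(b) Not entailed — Tomas photographed the engine, not the contract; the contract belongs to the translating event.
(c) Entailed — dropping 'in the shed' leaves a sub-description the original still satisfies.
(d) Not entailed — 'was translating' is progressive on an accomplishment; it does not entail the completed 'translated'.
(e) Entailed — dropping 'vigorously' leaves a sub-description the original still satisfies.

(a), (c), (e)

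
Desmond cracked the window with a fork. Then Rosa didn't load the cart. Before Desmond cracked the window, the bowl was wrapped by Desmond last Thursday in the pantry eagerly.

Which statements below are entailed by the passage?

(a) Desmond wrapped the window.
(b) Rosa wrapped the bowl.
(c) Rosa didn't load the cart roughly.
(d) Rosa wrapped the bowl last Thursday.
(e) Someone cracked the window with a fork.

(c), (e)

(a) Not entailed — Desmond wrapped the bowl, not the window; the window belongs to the cracking event.
(b) Not entailed — the passage has Desmond wrapping the bowl, not Rosa.
(c) Entailed — under negation, adding a further restriction is entailed: if no such loading event occurred, none occurred roughly either.
(d) Not entailed — the passage has Desmond wrapping the bowl, not Rosa.
(e) Entailed — the original entails any weakening of itself; this just generalizes the agent.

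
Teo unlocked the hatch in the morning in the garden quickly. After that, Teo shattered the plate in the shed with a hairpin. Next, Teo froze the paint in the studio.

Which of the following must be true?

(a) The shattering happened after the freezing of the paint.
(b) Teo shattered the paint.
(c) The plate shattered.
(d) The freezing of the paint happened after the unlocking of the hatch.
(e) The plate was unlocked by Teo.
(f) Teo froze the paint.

(c), (d), (f)

(a) Not entailed — the narrative places the shattering before the freezing, not after.
(b) Not entailed — Teo shattered the plate, not the paint; the paint belongs to the freezing event.
(c) Entailed — 'Teo shattered the plate' is causative; it entails the inchoative 'the plate shattered'.
(d) Entailed — the narrative places the unlocking before the freezing.
(e) Not entailed — Teo unlocked the hatch, not the plate; the plate belongs to the shattering event.
(f) Entailed — this follows by dropping conjuncts from the freezing event's description.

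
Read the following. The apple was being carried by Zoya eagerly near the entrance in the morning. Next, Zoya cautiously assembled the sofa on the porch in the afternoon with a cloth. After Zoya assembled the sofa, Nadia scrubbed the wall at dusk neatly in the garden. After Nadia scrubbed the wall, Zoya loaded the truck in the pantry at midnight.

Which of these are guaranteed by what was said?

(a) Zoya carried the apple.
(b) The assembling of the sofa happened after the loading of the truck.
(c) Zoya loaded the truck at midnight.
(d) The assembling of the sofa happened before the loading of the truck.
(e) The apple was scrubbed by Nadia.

(a), (c), (d)

(a) Entailed — 'carry' is an activity; 'was carrying' entails that some carrying happened, so 'carried' holds.
(b) Not entailed — the narrative places the assembling before the loading, not after.
(c) Entailed — dropping 'in the pantry' leaves a sub-description the original still satisfies.
(d) Entailed — the narrative places the assembling before the loading.
(e) Not entailed — Nadia scrubbed the wall, not the apple; the apple belongs to the carrying event.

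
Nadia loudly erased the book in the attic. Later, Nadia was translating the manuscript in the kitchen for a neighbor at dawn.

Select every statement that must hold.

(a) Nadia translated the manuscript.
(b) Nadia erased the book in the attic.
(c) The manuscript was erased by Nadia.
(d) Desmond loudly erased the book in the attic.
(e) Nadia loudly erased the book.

(a) Not entailed — 'was translating' is progressive on an accomplishment; it does not entail the completed 'translated'.
(b) Entailed — every conjunct here is already in the original erasing event.
(c) Not entailed — Nadia erased the book, not the manuscript; the manuscript belongs to the translating event.
(d) Not entailed — the passage has Nadia erasing the book, not Desmond.
(e) Entailed — dropping 'in the attic' leaves a sub-description the original still satisfies.

(b), (e)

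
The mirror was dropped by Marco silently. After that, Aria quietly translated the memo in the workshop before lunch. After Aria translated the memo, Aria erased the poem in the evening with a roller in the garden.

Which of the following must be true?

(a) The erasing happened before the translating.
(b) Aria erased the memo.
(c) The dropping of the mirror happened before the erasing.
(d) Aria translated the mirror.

(a) Not entailed — the narrative places the translating before the erasing, not after.
(b) Not entailed — Aria erased the poem, not the memo; the memo belongs to the translating event.
(c) Entailed — the narrative places the dropping before the erasing.
(d) Not entailed — Aria translated the memo, not the mirror; the mirror belongs to the dropping event.

(c)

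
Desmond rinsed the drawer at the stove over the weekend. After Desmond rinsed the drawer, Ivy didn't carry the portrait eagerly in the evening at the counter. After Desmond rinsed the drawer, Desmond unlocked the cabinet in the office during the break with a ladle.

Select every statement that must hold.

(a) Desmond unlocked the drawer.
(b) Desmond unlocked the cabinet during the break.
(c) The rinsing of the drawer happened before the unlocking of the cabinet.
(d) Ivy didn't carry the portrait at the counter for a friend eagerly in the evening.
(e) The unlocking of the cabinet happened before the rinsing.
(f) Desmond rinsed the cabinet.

(b), (c), (d)

(a) Not entailed — Desmond unlocked the cabinet, not the drawer; the drawer belongs to the rinsing event.
(b) Entailed — this follows by dropping conjuncts from the unlocking event's description.
(c) Entailed — the narrative places the rinsing before the unlocking.
(d) Entailed — under negation, adding a further restriction is entailed: if no such carrying event occurred, none occurred for a friend either.
(e) Not entailed — the narrative places the rinsing before the unlocking, not after.
(f) Not entailed — Desmond rinsed the drawer, not the cabinet; the cabinet belongs to the unlocking event.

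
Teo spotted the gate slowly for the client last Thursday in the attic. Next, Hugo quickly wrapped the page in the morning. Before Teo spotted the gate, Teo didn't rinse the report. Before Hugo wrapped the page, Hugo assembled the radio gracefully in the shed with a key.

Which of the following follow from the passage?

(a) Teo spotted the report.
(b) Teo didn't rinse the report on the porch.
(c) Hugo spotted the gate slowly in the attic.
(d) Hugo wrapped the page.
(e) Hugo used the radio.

(b), (d)

(a) Not entailed — Teo spotted the gate, not the report; the report belongs to the rinsing event.
(b) Entailed — under negation, adding a further restriction is entailed: if no such rinsing event occurred, none occurred on the porch either.
(c) Not entailed — the passage has Teo spotting the gate, not Hugo.
(d) Entailed — the original entails any weakening of itself; this just drops 'quickly', 'in the morning'.
(e) Not entailed — the radio is the patient, not an instrument — Hugo used a key.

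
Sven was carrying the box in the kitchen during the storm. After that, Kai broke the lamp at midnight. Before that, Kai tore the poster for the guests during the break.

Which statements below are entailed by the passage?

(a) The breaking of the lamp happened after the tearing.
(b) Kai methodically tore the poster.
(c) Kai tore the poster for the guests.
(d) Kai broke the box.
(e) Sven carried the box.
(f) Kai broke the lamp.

(a), (c), (e), (f)

(a) Entailed — the narrative places the tearing before the breaking.
(b) Not entailed — 'methodically' adds information not in the original event.
(c) Entailed — this follows by dropping conjuncts from the tearing event's description.
(d) Not entailed — Kai broke the lamp, not the box; the box belongs to the carrying event.
(e) Entailed — 'carry' is an activity; 'was carrying' entails that some carrying happened, so 'carried' holds.
(f) Entailed — the original entails any weakening of itself; this just drops 'at midnight'.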